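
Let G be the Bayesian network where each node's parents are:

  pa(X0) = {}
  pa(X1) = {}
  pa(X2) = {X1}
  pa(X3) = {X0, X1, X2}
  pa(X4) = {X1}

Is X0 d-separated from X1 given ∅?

2 paths connect X0 and X1; each must be blocked for d-separation to hold:
Path 1: X0 → X3 ← X2 ← X1
  X3 is a collider here and neither X3 nor any of its descendants is conditioned on, so the collider stays closed — the path is blocked at X3.
Path 2: X0 → X3 ← X1
  X3 is a collider here and neither X3 nor any of its descendants is conditioned on, so the collider stays closed — the path is blocked at X3.
Since every path is blocked, d-separation holds.

Yes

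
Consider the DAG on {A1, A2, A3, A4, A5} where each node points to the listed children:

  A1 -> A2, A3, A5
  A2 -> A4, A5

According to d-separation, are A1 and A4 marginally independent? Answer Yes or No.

We examine all 2 paths between A1 and A4:
Path 1: A1 → A2 → A4
  A2 is a chain and A2 is not conditioned on — no node blocks this path, so it is active.
Path 2: A1 → A5 ← A2 → A4
  A5 is a collider here and neither A5 nor any of its descendants is conditioned on, so the collider stays closed — the path is blocked at A5.
At least one path is unblocked, so d-separation fails.

No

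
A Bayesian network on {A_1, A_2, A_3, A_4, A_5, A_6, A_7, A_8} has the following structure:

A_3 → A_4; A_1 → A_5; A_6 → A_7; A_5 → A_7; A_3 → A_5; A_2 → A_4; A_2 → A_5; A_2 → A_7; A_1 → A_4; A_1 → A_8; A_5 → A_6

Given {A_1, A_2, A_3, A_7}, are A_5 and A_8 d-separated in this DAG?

Yes

There are 5 undirected paths between A_5 and A_8; checking each against the conditioning set {A_1, A_2, A_3, A_7}:
Path 1: A_5 ← A_2 → A_4 ← A_1 → A_8
  A_2 is a fork here and A_2 is conditioned on, so the path is blocked at A_2.
Path 2: A_5 → A_7 ← A_2 → A_4 ← A_1 → A_8
  A_2 is a fork here and A_2 is conditioned on, so the path is blocked at A_2.
Path 3: A_5 ← A_1 → A_8
  A_1 is a fork here and A_1 is conditioned on, so the path is blocked at A_1.
Path 4: A_5 → A_6 → A_7 ← A_2 → A_4 ← A_1 → A_8
  A_2 is a fork here and A_2 is conditioned on, so the path is blocked at A_2.
Path 5: A_5 ← A_3 → A_4 ← A_1 → A_8
  A_3 is a fork here and A_3 is conditioned on, so the path is blocked at A_3.
Every path is blocked, so A_5 and A_8 are d-separated given {A_1, A_2, A_3, A_7}.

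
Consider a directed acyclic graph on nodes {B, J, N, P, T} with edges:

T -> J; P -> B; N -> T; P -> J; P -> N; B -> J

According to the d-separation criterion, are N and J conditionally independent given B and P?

Enumerating the 3 paths from N to J and testing each for blocking by {B, P}:
  1. N → T → J — T:chain[open] ⇒ active
  2. N ← P → B → J — P:fork[blocks]; B:chain[blocks] ⇒ blocked
  3. N ← P → J — P:fork[blocks] ⇒ blocked
At least one path is unblocked, so d-separation fails.

No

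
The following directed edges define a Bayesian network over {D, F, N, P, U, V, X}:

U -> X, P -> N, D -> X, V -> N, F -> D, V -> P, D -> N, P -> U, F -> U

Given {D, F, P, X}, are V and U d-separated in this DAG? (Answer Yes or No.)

6 paths connect V and U; each must be blocked for d-separation to hold:
Path 1: V → P → U
  P is a chain here and P is conditioned on, so the path is blocked at P.
Path 2: V → P → N ← D → X ← U
  P is a chain here and P is conditioned on, so the path is blocked at P.
Path 3: V → P → N ← D ← F → U
  P is a chain here and P is conditioned on, so the path is blocked at P.
Path 4: V → N ← D → X ← U
  N is a collider here and neither N nor any of its descendants is conditioned on, so the collider stays closed — the path is blocked at N.
Path 5: V → N ← D ← F → U
  N is a collider here and neither N nor any of its descendants is conditioned on, so the collider stays closed — the path is blocked at N.
Path 6: V → N ← P → U
  N is a collider here and neither N nor any of its descendants is conditioned on, so the collider stays closed — the path is blocked at N.
Since every path is blocked, d-separation holds.

Yes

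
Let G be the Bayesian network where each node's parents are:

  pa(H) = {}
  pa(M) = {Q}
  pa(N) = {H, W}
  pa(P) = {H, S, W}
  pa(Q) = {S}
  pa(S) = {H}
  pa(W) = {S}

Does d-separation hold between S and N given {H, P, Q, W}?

Yes

There are 6 undirected paths between S and N; checking each against the conditioning set {H, P, Q, W}:
  1. S → W → P ← H → N — W:chain[blocks]; P:collider[open]; H:fork[blocks] ⇒ blocked
  2. S → W → N — W:chain[blocks] ⇒ blocked
  3. S ← H → P ← W → N — H:fork[blocks]; P:collider[open]; W:fork[blocks] ⇒ blocked
  4. S ← H → N — H:fork[blocks] ⇒ blocked
  5. S → P ← W → N — P:collider[open]; W:fork[blocks] ⇒ blocked
  6. S → P ← H → N — P:collider[open]; H:fork[blocks] ⇒ blocked
Every path is blocked, so S and N are d-separated given {H, P, Q, W}.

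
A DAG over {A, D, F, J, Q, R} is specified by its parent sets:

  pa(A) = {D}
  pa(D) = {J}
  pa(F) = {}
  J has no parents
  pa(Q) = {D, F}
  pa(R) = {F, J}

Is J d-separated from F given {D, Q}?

Yes

Enumerating the 2 paths from J to F and testing each for blocking by {D, Q}:
Path 1: J → R ← F
  R is a collider here and neither R nor any of its descendants is conditioned on, so the collider stays closed — the path is blocked at R.
Path 2: J → D → Q ← F
  D is a chain here and D is conditioned on, so the path is blocked at D.
Since every path is blocked, d-separation holds.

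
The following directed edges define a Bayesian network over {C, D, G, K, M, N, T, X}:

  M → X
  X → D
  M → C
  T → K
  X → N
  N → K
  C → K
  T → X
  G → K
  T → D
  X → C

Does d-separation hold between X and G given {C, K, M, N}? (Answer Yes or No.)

No

5 paths connect X and G; each must be blocked for d-separation to hold:
Path 1: X → N → K ← G
  N is a chain here and N is conditioned on, so the path is blocked at N.
Path 2: X → D ← T → K ← G
  D is a collider here and neither D nor any of its descendants is conditioned on, so the collider stays closed — the path is blocked at D.
Path 3: X ← M → C → K ← G
  M is a fork here and M is conditioned on, so the path is blocked at M.
Path 4: X ← T → K ← G
  T is a fork and T is not conditioned on; K is a collider and K is conditioned on, which opens it — no node blocks this path, so it is active.
Path 5: X → C → K ← G
  C is a chain here and C is conditioned on, so the path is blocked at C.
Since the path X ← T → K ← G is active, X and G are not d-separated given {C, K, M, N}.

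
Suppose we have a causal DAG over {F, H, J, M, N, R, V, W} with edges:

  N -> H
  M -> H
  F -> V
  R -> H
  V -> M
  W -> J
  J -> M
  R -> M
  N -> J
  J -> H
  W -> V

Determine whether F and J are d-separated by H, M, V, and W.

Yes

We examine all 6 paths between F and J:
Path 1: F → V → M ← J
  V is a chain here and V is conditioned on, so the path is blocked at V.
Path 2: F → V → M → H ← J
  V is a chain here and V is conditioned on, so the path is blocked at V.
Path 3: F → V → M → H ← N → J
  V is a chain here and V is conditioned on, so the path is blocked at V.
Path 4: F → V → M ← R → H ← J
  V is a chain here and V is conditioned on, so the path is blocked at V.
Path 5: F → V → M ← R → H ← N → J
  V is a chain here and V is conditioned on, so the path is blocked at V.
Path 6: F → V ← W → J
  W is a fork here and W is conditioned on, so the path is blocked at W.
All paths are blocked; F ⊥ J | {H, M, V, W} holds.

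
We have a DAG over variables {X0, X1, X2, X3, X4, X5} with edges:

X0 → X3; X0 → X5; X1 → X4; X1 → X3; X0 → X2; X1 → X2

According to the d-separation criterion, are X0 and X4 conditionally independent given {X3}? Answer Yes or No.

We examine all 2 paths between X0 and X4:
Path 1: X0 → X2 ← X1 → X4
  X2 is a collider here and neither X2 nor any of its descendants is conditioned on, so the collider stays closed — the path is blocked at X2.
Path 2: X0 → X3 ← X1 → X4
  X3 is a collider and X3 is conditioned on, which opens it; X1 is a fork and X1 is not conditioned on — no node blocks this path, so it is active.
At least one path is unblocked, so d-separation fails.

No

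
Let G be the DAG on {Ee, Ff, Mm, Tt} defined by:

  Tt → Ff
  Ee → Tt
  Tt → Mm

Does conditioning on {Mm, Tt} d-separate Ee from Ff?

Yes

Only one path connects Ee and Ff:
Path 1: Ee → Tt → Ff
  Tt is a chain here and Tt is conditioned on, so the path is blocked at Tt.
All paths are blocked; Ee ⊥ Ff | {Mm, Tt} holds.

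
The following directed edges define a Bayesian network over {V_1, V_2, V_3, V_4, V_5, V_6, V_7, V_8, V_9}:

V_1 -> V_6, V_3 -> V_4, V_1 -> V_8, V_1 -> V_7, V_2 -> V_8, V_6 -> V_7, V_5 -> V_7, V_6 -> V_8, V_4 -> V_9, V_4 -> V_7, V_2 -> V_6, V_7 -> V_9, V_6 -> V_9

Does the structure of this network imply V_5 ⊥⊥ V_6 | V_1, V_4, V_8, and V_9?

No

There are 6 undirected paths between V_5 and V_6; checking each against the conditioning set {V_1, V_4, V_8, V_9}:
Path 1: V_5 → V_7 → V_9 ← V_6
  V_7 is a chain and V_7 is not conditioned on; V_9 is a collider and V_9 is conditioned on, which opens it — no node blocks this path, so it is active.
Path 2: V_5 → V_7 ← V_6
  V_7 is a collider and its descendant V_9 is conditioned on, which opens it — no node blocks this path, so it is active.
Path 3: V_5 → V_7 ← V_1 → V_8 ← V_2 → V_6
  V_1 is a fork here and V_1 is conditioned on, so the path is blocked at V_1.
Path 4: V_5 → V_7 ← V_1 → V_8 ← V_6
  V_1 is a fork here and V_1 is conditioned on, so the path is blocked at V_1.
Path 5: V_5 → V_7 ← V_1 → V_6
  V_1 is a fork here and V_1 is conditioned on, so the path is blocked at V_1.
Path 6: V_5 → V_7 ← V_4 → V_9 ← V_6
  V_4 is a fork here and V_4 is conditioned on, so the path is blocked at V_4.
Since the path V_5 → V_7 → V_9 ← V_6 is active, V_5 and V_6 are not d-separated given {V_1, V_4, V_8, V_9}.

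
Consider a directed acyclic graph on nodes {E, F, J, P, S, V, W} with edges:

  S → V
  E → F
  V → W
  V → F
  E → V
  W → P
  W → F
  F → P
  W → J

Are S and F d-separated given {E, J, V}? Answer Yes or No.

Enumerating the 4 paths from S to F and testing each for blocking by {E, J, V}:
  1. S → V → W → P ← F — V:chain[blocks]; W:chain[open]; P:collider[blocks] ⇒ blocked
  2. S → V → W → F — V:chain[blocks]; W:chain[open] ⇒ blocked
  3. S → V ← E → F — V:collider[open]; E:fork[blocks] ⇒ blocked
  4. S → V → F — V:chain[blocks] ⇒ blocked
All paths are blocked; S ⊥ F | {E, J, V} holds.

Yes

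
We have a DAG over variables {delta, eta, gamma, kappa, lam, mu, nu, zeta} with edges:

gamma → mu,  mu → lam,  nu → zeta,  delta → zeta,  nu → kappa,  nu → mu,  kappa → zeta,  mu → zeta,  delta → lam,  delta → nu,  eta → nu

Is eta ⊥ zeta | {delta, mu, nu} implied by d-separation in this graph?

Yes — eta and zeta are d-separated given {delta, mu, nu}.

Enumerating the 6 paths from eta to zeta and testing each for blocking by {delta, mu, nu}:
Path 1: eta → nu → kappa → zeta
  nu is a chain here and nu is conditioned on, so the path is blocked at nu.
Path 2: eta → nu ← delta → lam ← mu → zeta
  delta is a fork here and delta is conditioned on, so the path is blocked at delta.
Path 3: eta → nu ← delta → zeta
  delta is a fork here and delta is conditioned on, so the path is blocked at delta.
Path 4: eta → nu → zeta
  nu is a chain here and nu is conditioned on, so the path is blocked at nu.
Path 5: eta → nu → mu → lam ← delta → zeta
  nu is a chain here and nu is conditioned on, so the path is blocked at nu.
Path 6: eta → nu → mu → zeta
  nu is a chain here and nu is conditioned on, so the path is blocked at nu.
All paths are blocked; eta ⊥ zeta | {delta, mu, nu} holds.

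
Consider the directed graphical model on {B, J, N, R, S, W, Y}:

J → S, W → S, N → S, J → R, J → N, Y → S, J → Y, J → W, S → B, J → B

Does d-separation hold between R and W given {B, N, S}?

No — R and W are not d-separated given {B, N, S}.

Enumerating the 5 paths from R to W and testing each for blocking by {B, N, S}:
Path 1: R ← J → S ← W
  J is a fork and J is not conditioned on; S is a collider and S is conditioned on, which opens it — no node blocks this path, so it is active.
Path 2: R ← J → B ← S ← W
  S is a chain here and S is conditioned on, so the path is blocked at S.
Path 3: R ← J → W
  J is a fork and J is not conditioned on — no node blocks this path, so it is active.
Path 4: R ← J → N → S ← W
  N is a chain here and N is conditioned on, so the path is blocked at N.
Path 5: R ← J → Y → S ← W
  J is a fork and J is not conditioned on; Y is a chain and Y is not conditioned on; S is a collider and S is conditioned on, which opens it — no node blocks this path, so it is active.
Because an active path exists, R and W are not d-separated.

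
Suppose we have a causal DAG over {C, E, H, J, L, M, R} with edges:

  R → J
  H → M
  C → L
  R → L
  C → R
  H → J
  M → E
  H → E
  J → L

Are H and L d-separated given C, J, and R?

Yes

3 paths connect H and L; each must be blocked for d-separation to hold:
Path 1: H → J → L
  J is a chain here and J is conditioned on, so the path is blocked at J.
Path 2: H → J ← R → L
  R is a fork here and R is conditioned on, so the path is blocked at R.
Path 3: H → J ← R ← C → L
  R is a chain here and R is conditioned on, so the path is blocked at R.
All paths are blocked; H ⊥ L | {C, J, R} holds.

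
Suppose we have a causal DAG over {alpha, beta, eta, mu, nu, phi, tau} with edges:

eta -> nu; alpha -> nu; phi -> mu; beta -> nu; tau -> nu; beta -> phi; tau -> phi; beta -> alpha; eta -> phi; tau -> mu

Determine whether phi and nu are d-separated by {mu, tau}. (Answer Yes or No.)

Enumerating the 5 paths from phi to nu and testing each for blocking by {mu, tau}:
Path 1: phi ← tau → nu
  tau is a fork here and tau is conditioned on, so the path is blocked at tau.
Path 2: phi ← eta → nu
  eta is a fork and eta is not conditioned on — no node blocks this path, so it is active.
Path 3: phi ← beta → nu
  beta is a fork and beta is not conditioned on — no node blocks this path, so it is active.
Path 4: phi ← beta → alpha → nu
  beta is a fork and beta is not conditioned on; alpha is a chain and alpha is not conditioned on — no node blocks this path, so it is active.
Path 5: phi → mu ← tau → nu
  tau is a fork here and tau is conditioned on, so the path is blocked at tau.
Since the path phi ← eta → nu is active, phi and nu are not d-separated given {mu, tau}.

No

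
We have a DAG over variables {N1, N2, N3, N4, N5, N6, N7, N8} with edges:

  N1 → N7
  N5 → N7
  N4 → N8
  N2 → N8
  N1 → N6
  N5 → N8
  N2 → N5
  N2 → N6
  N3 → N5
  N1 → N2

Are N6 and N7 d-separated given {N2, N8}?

There are 6 undirected paths between N6 and N7; checking each against the conditioning set {N2, N8}:
  1. N6 ← N1 → N7 — N1:fork[open] ⇒ active
  2. N6 ← N1 → N2 → N5 → N7 — N1:fork[open]; N2:chain[blocks]; N5:chain[open] ⇒ blocked
  3. N6 ← N1 → N2 → N8 ← N5 → N7 — N1:fork[open]; N2:chain[blocks]; N8:collider[open]; N5:fork[open] ⇒ blocked
  4. N6 ← N2 → N5 → N7 — N2:fork[blocks]; N5:chain[open] ⇒ blocked
  5. N6 ← N2 → N8 ← N5 → N7 — N2:fork[blocks]; N8:collider[open]; N5:fork[open] ⇒ blocked
  6. N6 ← N2 ← N1 → N7 — N2:chain[blocks]; N1:fork[open] ⇒ blocked
Because an active path exists, N6 and N7 are not d-separated.

No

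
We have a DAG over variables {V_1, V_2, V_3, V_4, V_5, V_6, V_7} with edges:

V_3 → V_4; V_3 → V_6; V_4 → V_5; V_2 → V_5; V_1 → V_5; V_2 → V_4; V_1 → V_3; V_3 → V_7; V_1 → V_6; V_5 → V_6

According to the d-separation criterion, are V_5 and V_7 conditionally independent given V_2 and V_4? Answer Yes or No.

Enumerating the 6 paths from V_5 to V_7 and testing each for blocking by {V_2, V_4}:
  1. V_5 ← V_4 ← V_3 → V_7 — V_4:chain[blocks]; V_3:fork[open] ⇒ blocked
  2. V_5 → V_6 ← V_1 → V_3 → V_7 — V_6:collider[blocks]; V_1:fork[open]; V_3:chain[open] ⇒ blocked
  3. V_5 → V_6 ← V_3 → V_7 — V_6:collider[blocks]; V_3:fork[open] ⇒ blocked
  4. V_5 ← V_1 → V_6 ← V_3 → V_7 — V_1:fork[open]; V_6:collider[blocks]; V_3:fork[open] ⇒ blocked
  5. V_5 ← V_1 → V_3 → V_7 — V_1:fork[open]; V_3:chain[open] ⇒ active
  6. V_5 ← V_2 → V_4 ← V_3 → V_7 — V_2:fork[blocks]; V_4:collider[open]; V_3:fork[open] ⇒ blocked
At least one path is unblocked, so d-separation fails.

No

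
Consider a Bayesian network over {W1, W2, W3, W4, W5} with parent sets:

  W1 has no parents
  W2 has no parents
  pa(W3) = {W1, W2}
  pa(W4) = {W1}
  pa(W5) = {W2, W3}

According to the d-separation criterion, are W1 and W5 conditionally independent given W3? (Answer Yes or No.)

No

Enumerating the 2 paths from W1 to W5 and testing each for blocking by {W3}:
Path 1: W1 → W3 ← W2 → W5
  W3 is a collider and W3 is conditioned on, which opens it; W2 is a fork and W2 is not conditioned on — no node blocks this path, so it is active.
Path 2: W1 → W3 → W5
  W3 is a chain here and W3 is conditioned on, so the path is blocked at W3.
Because an active path exists, W1 and W5 are not d-separated.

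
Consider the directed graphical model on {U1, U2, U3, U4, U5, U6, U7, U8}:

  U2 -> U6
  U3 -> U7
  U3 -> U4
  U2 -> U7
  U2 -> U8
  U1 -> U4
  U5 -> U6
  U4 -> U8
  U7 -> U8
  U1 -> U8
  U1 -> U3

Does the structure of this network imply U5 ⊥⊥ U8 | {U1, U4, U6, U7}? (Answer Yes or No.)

We examine all 6 paths between U5 and U8:
Path 1: U5 → U6 ← U2 → U7 ← U3 → U4 → U8
  U4 is a chain here and U4 is conditioned on, so the path is blocked at U4.
Path 2: U5 → U6 ← U2 → U7 ← U3 → U4 ← U1 → U8
  U1 is a fork here and U1 is conditioned on, so the path is blocked at U1.
Path 3: U5 → U6 ← U2 → U7 ← U3 ← U1 → U4 → U8
  U1 is a fork here and U1 is conditioned on, so the path is blocked at U1.
Path 4: U5 → U6 ← U2 → U7 ← U3 ← U1 → U8
  U1 is a fork here and U1 is conditioned on, so the path is blocked at U1.
Path 5: U5 → U6 ← U2 → U7 → U8
  U7 is a chain here and U7 is conditioned on, so the path is blocked at U7.
Path 6: U5 → U6 ← U2 → U8
  U6 is a collider and U6 is conditioned on, which opens it; U2 is a fork and U2 is not conditioned on — no node blocks this path, so it is active.
At least one path is unblocked, so d-separation fails.

No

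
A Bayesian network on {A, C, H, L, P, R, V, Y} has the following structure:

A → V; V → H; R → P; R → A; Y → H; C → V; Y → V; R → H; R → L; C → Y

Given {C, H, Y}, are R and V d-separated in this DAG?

4 paths connect R and V; each must be blocked for d-separation to hold:
  1. R → A → V — A:chain[open] ⇒ active
  2. R → H ← V — H:collider[open] ⇒ active
  3. R → H ← Y → V — H:collider[open]; Y:fork[blocks] ⇒ blocked
  4. R → H ← Y ← C → V — H:collider[open]; Y:chain[blocks]; C:fork[blocks] ⇒ blocked
Since the path R → A → V is active, R and V are not d-separated given {C, H, Y}.

No — R and V are not d-separated given {C, H, Y}.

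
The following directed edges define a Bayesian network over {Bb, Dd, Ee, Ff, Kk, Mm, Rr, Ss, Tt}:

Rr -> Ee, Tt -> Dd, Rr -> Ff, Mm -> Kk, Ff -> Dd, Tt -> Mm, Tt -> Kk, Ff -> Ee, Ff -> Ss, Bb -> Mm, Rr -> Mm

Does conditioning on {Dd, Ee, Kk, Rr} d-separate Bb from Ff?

We examine all 4 paths between Bb and Ff:
Path 1: Bb → Mm → Kk ← Tt → Dd ← Ff
  Mm is a chain and Mm is not conditioned on; Kk is a collider and Kk is conditioned on, which opens it; Tt is a fork and Tt is not conditioned on; Dd is a collider and Dd is conditioned on, which opens it — no node blocks this path, so it is active.
Path 2: Bb → Mm ← Tt → Dd ← Ff
  Mm is a collider and its descendant Kk is conditioned on, which opens it; Tt is a fork and Tt is not conditioned on; Dd is a collider and Dd is conditioned on, which opens it — no node blocks this path, so it is active.
Path 3: Bb → Mm ← Rr → Ee ← Ff
  Rr is a fork here and Rr is conditioned on, so the path is blocked at Rr.
Path 4: Bb → Mm ← Rr → Ff
  Rr is a fork here and Rr is conditioned on, so the path is blocked at Rr.
Because an active path exists, Bb and Ff are not d-separated.

No — Bb and Ff are not d-separated given {Dd, Ee, Kk, Rr}.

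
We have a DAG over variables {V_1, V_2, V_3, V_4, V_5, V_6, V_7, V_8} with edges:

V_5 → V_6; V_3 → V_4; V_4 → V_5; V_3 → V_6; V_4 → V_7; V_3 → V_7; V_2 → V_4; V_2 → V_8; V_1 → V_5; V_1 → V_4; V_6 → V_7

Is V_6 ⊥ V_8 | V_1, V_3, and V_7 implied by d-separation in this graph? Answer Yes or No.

6 paths connect V_6 and V_8; each must be blocked for d-separation to hold:
Path 1: V_6 → V_7 ← V_4 ← V_2 → V_8
  V_7 is a collider and V_7 is conditioned on, which opens it; V_4 is a chain and V_4 is not conditioned on; V_2 is a fork and V_2 is not conditioned on — no node blocks this path, so it is active.
Path 2: V_6 → V_7 ← V_3 → V_4 ← V_2 → V_8
  V_3 is a fork here and V_3 is conditioned on, so the path is blocked at V_3.
Path 3: V_6 ← V_5 ← V_1 → V_4 ← V_2 → V_8
  V_1 is a fork here and V_1 is conditioned on, so the path is blocked at V_1.
Path 4: V_6 ← V_5 ← V_4 ← V_2 → V_8
  V_5 is a chain and V_5 is not conditioned on; V_4 is a chain and V_4 is not conditioned on; V_2 is a fork and V_2 is not conditioned on — no node blocks this path, so it is active.
Path 5: V_6 ← V_3 → V_7 ← V_4 ← V_2 → V_8
  V_3 is a fork here and V_3 is conditioned on, so the path is blocked at V_3.
Path 6: V_6 ← V_3 → V_4 ← V_2 → V_8
  V_3 is a fork here and V_3 is conditioned on, so the path is blocked at V_3.
At least one path is unblocked, so d-separation fails.

No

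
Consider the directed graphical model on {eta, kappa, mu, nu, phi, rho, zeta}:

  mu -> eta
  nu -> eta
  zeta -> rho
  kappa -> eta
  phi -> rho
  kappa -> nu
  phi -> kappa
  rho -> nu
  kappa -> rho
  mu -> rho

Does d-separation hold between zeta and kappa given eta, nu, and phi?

Enumerating the 6 paths from zeta to kappa and testing each for blocking by {eta, nu, phi}:
Path 1: zeta → rho ← phi → kappa
  phi is a fork here and phi is conditioned on, so the path is blocked at phi.
Path 2: zeta → rho ← kappa
  rho is a collider and its descendant nu is conditioned on, which opens it — no node blocks this path, so it is active.
Path 3: zeta → rho → nu ← kappa
  rho is a chain and rho is not conditioned on; nu is a collider and nu is conditioned on, which opens it — no node blocks this path, so it is active.
Path 4: zeta → rho → nu → eta ← kappa
  nu is a chain here and nu is conditioned on, so the path is blocked at nu.
Path 5: zeta → rho ← mu → eta ← kappa
  rho is a collider and its descendant nu is conditioned on, which opens it; mu is a fork and mu is not conditioned on; eta is a collider and eta is conditioned on, which opens it — no node blocks this path, so it is active.
Path 6: zeta → rho ← mu → eta ← nu ← kappa
  nu is a chain here and nu is conditioned on, so the path is blocked at nu.
At least one path is unblocked, so d-separation fails.

No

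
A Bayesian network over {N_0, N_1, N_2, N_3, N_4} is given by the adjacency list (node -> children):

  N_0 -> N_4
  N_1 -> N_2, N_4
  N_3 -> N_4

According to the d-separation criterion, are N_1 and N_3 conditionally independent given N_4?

There is one path between N_1 and N_3:
  1. N_1 → N_4 ← N_3 — N_4:collider[open] ⇒ active
Since the path N_1 → N_4 ← N_3 is active, N_1 and N_3 are not d-separated given {N_4}.

No — N_1 and N_3 are not d-separated given {N_4}.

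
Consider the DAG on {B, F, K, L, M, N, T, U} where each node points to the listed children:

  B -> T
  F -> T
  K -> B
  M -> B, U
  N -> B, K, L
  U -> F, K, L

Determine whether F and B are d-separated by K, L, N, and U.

Yes

Enumerating the 6 paths from F to B and testing each for blocking by {K, L, N, U}:
Path 1: F ← U → L ← N → B
  U is a fork here and U is conditioned on, so the path is blocked at U.
Path 2: F ← U → L ← N → K → B
  U is a fork here and U is conditioned on, so the path is blocked at U.
Path 3: F ← U ← M → B
  U is a chain here and U is conditioned on, so the path is blocked at U.
Path 4: F ← U → K → B
  U is a fork here and U is conditioned on, so the path is blocked at U.
Path 5: F ← U → K ← N → B
  U is a fork here and U is conditioned on, so the path is blocked at U.
Path 6: F → T ← B
  T is a collider here and neither T nor any of its descendants is conditioned on, so the collider stays closed — the path is blocked at T.
Every path is blocked, so F and B are d-separated given {K, L, N, U}.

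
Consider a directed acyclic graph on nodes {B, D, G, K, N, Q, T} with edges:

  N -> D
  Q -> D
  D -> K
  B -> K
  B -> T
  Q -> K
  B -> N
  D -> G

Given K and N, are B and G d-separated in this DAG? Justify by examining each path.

No — B and G are not d-separated given {K, N}.

3 paths connect B and G; each must be blocked for d-separation to hold:
  1. B → K ← Q → D → G — K:collider[open]; Q:fork[open]; D:chain[open] ⇒ active
  2. B → K ← D → G — K:collider[open]; D:fork[open] ⇒ active
  3. B → N → D → G — N:chain[blocks]; D:chain[open] ⇒ blocked
At least one path is unblocked, so d-separation fails.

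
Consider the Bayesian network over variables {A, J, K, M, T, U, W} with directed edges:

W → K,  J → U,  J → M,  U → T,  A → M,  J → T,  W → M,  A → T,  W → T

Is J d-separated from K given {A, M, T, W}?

Enumerating the 6 paths from J to K and testing each for blocking by {A, M, T, W}:
Path 1: J → M ← W → K
  W is a fork here and W is conditioned on, so the path is blocked at W.
Path 2: J → M ← A → T ← W → K
  A is a fork here and A is conditioned on, so the path is blocked at A.
Path 3: J → T ← W → K
  W is a fork here and W is conditioned on, so the path is blocked at W.
Path 4: J → T ← A → M ← W → K
  A is a fork here and A is conditioned on, so the path is blocked at A.
Path 5: J → U → T ← W → K
  W is a fork here and W is conditioned on, so the path is blocked at W.
Path 6: J → U → T ← A → M ← W → K
  A is a fork here and A is conditioned on, so the path is blocked at A.
Every path is blocked, so J and K are d-separated given {A, M, T, W}.

Yes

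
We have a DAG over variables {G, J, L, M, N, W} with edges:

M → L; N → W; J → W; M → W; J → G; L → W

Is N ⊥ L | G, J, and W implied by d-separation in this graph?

No

We examine all 2 paths between N and L:
Path 1: N → W ← M → L
  W is a collider and W is conditioned on, which opens it; M is a fork and M is not conditioned on — no node blocks this path, so it is active.
Path 2: N → W ← L
  W is a collider and W is conditioned on, which opens it — no node blocks this path, so it is active.
At least one path is unblocked, so d-separation fails.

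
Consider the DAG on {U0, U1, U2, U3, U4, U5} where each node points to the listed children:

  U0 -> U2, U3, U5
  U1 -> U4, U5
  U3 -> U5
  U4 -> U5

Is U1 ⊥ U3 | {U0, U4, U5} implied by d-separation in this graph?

No

Enumerating the 4 paths from U1 to U3 and testing each for blocking by {U0, U4, U5}:
Path 1: U1 → U4 → U5 ← U0 → U3
  U4 is a chain here and U4 is conditioned on, so the path is blocked at U4.
Path 2: U1 → U4 → U5 ← U3
  U4 is a chain here and U4 is conditioned on, so the path is blocked at U4.
Path 3: U1 → U5 ← U0 → U3
  U0 is a fork here and U0 is conditioned on, so the path is blocked at U0.
Path 4: U1 → U5 ← U3
  U5 is a collider and U5 is conditioned on, which opens it — no node blocks this path, so it is active.
At least one path is unblocked, so d-separation fails.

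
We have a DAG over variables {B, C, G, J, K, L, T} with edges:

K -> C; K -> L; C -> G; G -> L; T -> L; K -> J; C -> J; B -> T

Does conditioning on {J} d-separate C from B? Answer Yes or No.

We examine all 3 paths between C and B:
Path 1: C ← K → L ← T ← B
  L is a collider here and neither L nor any of its descendants is conditioned on, so the collider stays closed — the path is blocked at L.
Path 2: C → J ← K → L ← T ← B
  L is a collider here and neither L nor any of its descendants is conditioned on, so the collider stays closed — the path is blocked at L.
Path 3: C → G → L ← T ← B
  L is a collider here and neither L nor any of its descendants is conditioned on, so the collider stays closed — the path is blocked at L.
Since every path is blocked, d-separation holds.

Yes — C and B are d-separated given {J}.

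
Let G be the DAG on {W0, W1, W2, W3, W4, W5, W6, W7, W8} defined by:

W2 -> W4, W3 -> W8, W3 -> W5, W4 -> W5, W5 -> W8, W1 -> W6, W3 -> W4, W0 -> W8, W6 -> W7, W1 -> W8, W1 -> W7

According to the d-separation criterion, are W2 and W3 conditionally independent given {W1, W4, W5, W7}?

We examine all 3 paths between W2 and W3:
Path 1: W2 → W4 → W5 → W8 ← W3
  W4 is a chain here and W4 is conditioned on, so the path is blocked at W4.
Path 2: W2 → W4 → W5 ← W3
  W4 is a chain here and W4 is conditioned on, so the path is blocked at W4.
Path 3: W2 → W4 ← W3
  W4 is a collider and W4 is conditioned on, which opens it — no node blocks this path, so it is active.
At least one path is unblocked, so d-separation fails.

No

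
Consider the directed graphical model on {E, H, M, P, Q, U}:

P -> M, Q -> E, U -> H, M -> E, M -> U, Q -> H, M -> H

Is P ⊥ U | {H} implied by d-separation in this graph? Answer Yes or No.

No — P and U are not d-separated given {H}.

We examine all 3 paths between P and U:
Path 1: P → M → H ← U
  M is a chain and M is not conditioned on; H is a collider and H is conditioned on, which opens it — no node blocks this path, so it is active.
Path 2: P → M → E ← Q → H ← U
  E is a collider here and neither E nor any of its descendants is conditioned on, so the collider stays closed — the path is blocked at E.
Path 3: P → M → U
  M is a chain and M is not conditioned on — no node blocks this path, so it is active.
At least one path is unblocked, so d-separation fails.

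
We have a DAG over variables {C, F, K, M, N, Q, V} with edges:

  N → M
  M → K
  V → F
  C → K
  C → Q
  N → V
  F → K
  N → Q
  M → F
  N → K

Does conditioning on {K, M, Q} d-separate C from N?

No

Enumerating the 6 paths from C to N and testing each for blocking by {K, M, Q}:
Path 1: C → K ← F ← M ← N
  M is a chain here and M is conditioned on, so the path is blocked at M.
Path 2: C → K ← F ← V ← N
  K is a collider and K is conditioned on, which opens it; F is a chain and F is not conditioned on; V is a chain and V is not conditioned on — no node blocks this path, so it is active.
Path 3: C → K ← M → F ← V ← N
  M is a fork here and M is conditioned on, so the path is blocked at M.
Path 4: C → K ← M ← N
  M is a chain here and M is conditioned on, so the path is blocked at M.
Path 5: C → K ← N
  K is a collider and K is conditioned on, which opens it — no node blocks this path, so it is active.
Path 6: C → Q ← N
  Q is a collider and Q is conditioned on, which opens it — no node blocks this path, so it is active.
Since the path C → K ← F ← V ← N is active, C and N are not d-separated given {K, M, Q}.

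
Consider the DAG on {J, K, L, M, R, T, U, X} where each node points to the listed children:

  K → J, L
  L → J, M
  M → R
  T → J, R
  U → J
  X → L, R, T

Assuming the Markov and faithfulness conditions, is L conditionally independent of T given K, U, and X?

Enumerating the 6 paths from L to T and testing each for blocking by {K, U, X}:
  1. L ← X → T — X:fork[blocks] ⇒ blocked
  2. L ← X → R ← T — X:fork[blocks]; R:collider[blocks] ⇒ blocked
  3. L → M → R ← X → T — M:chain[open]; R:collider[blocks]; X:fork[blocks] ⇒ blocked
  4. L → M → R ← T — M:chain[open]; R:collider[blocks] ⇒ blocked
  5. L ← K → J ← T — K:fork[blocks]; J:collider[blocks] ⇒ blocked
  6. L → J ← T — J:collider[blocks] ⇒ blocked
Every path is blocked, so L and T are d-separated given {K, U, X}.

Yes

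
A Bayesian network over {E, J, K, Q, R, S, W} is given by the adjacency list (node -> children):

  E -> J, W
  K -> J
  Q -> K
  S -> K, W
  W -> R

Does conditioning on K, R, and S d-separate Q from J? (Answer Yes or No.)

Yes — Q and J are d-separated given {K, R, S}.

Enumerating the 2 paths from Q to J and testing each for blocking by {K, R, S}:
Path 1: Q → K → J
  K is a chain here and K is conditioned on, so the path is blocked at K.
Path 2: Q → K ← S → W ← E → J
  S is a fork here and S is conditioned on, so the path is blocked at S.
Every path is blocked, so Q and J are d-separated given {K, R, S}.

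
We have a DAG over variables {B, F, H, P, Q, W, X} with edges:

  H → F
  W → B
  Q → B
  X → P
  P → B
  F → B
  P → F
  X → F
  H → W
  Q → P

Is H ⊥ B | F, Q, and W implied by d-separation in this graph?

Enumerating the 6 paths from H to B and testing each for blocking by {F, Q, W}:
  1. H → W → B — W:chain[blocks] ⇒ blocked
  2. H → F ← P ← Q → B — F:collider[open]; P:chain[open]; Q:fork[blocks] ⇒ blocked
  3. H → F ← P → B — F:collider[open]; P:fork[open] ⇒ active
  4. H → F → B — F:chain[blocks] ⇒ blocked
  5. H → F ← X → P ← Q → B — F:collider[open]; X:fork[open]; P:collider[open]; Q:fork[blocks] ⇒ blocked
  6. H → F ← X → P → B — F:collider[open]; X:fork[open]; P:chain[open] ⇒ active
Because an active path exists, H and B are not d-separated.

No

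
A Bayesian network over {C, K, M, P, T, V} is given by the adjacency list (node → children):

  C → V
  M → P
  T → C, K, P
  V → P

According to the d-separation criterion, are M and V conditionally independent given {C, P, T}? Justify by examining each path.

2 paths connect M and V; each must be blocked for d-separation to hold:
Path 1: M → P ← T → C → V
  T is a fork here and T is conditioned on, so the path is blocked at T.
Path 2: M → P ← V
  P is a collider and P is conditioned on, which opens it — no node blocks this path, so it is active.
Since the path M → P ← V is active, M and V are not d-separated given {C, P, T}.

No — M and V are not d-separated given {C, P, T}.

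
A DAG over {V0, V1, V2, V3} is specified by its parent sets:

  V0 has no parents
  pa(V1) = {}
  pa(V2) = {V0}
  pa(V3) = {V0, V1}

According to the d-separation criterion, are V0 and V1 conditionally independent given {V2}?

Only one path connects V0 and V1:
Path 1: V0 → V3 ← V1
  V3 is a collider here and neither V3 nor any of its descendants is conditioned on, so the collider stays closed — the path is blocked at V3.
All paths are blocked; V0 ⊥ V1 | {V2} holds.

Yes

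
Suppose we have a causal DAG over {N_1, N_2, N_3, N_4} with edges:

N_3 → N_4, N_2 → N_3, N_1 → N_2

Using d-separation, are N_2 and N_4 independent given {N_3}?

Only one path connects N_2 and N_4:
Path 1: N_2 → N_3 → N_4
  N_3 is a chain here and N_3 is conditioned on, so the path is blocked at N_3.
Since every path is blocked, d-separation holds.

Yes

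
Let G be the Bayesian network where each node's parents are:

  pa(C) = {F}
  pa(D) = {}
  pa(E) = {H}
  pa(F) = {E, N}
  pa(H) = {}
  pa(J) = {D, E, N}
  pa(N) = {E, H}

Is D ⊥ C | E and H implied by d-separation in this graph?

Yes

We examine all 6 paths between D and C:
Path 1: D → J ← N → F → C
  J is a collider here and neither J nor any of its descendants is conditioned on, so the collider stays closed — the path is blocked at J.
Path 2: D → J ← N ← H → E → F → C
  J is a collider here and neither J nor any of its descendants is conditioned on, so the collider stays closed — the path is blocked at J.
Path 3: D → J ← N ← E → F → C
  J is a collider here and neither J nor any of its descendants is conditioned on, so the collider stays closed — the path is blocked at J.
Path 4: D → J ← E → N → F → C
  J is a collider here and neither J nor any of its descendants is conditioned on, so the collider stays closed — the path is blocked at J.
Path 5: D → J ← E → F → C
  J is a collider here and neither J nor any of its descendants is conditioned on, so the collider stays closed — the path is blocked at J.
Path 6: D → J ← E ← H → N → F → C
  J is a collider here and neither J nor any of its descendants is conditioned on, so the collider stays closed — the path is blocked at J.
Every path is blocked, so D and C are d-separated given {E, H}.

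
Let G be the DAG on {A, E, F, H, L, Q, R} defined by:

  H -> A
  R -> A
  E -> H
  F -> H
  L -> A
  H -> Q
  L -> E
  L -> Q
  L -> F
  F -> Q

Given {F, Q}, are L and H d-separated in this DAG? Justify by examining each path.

No — L and H are not d-separated given {F, Q}.

We examine all 6 paths between L and H:
  1. L → Q ← F → H — Q:collider[open]; F:fork[blocks] ⇒ blocked
  2. L → Q ← H — Q:collider[open] ⇒ active
  3. L → A ← H — A:collider[blocks] ⇒ blocked
  4. L → F → Q ← H — F:chain[blocks]; Q:collider[open] ⇒ blocked
  5. L → F → H — F:chain[blocks] ⇒ blocked
  6. L → E → H — E:chain[open] ⇒ active
At least one path is unblocked, so d-separation fails.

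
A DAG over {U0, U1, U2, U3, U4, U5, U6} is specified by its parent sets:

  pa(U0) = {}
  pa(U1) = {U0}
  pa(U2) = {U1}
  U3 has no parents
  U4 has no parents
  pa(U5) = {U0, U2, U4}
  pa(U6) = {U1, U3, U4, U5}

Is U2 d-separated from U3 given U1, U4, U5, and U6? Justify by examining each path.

There are 6 undirected paths between U2 and U3; checking each against the conditioning set {U1, U4, U5, U6}:
  1. U2 → U5 ← U0 → U1 → U6 ← U3 — U5:collider[open]; U0:fork[open]; U1:chain[blocks]; U6:collider[open] ⇒ blocked
  2. U2 → U5 → U6 ← U3 — U5:chain[blocks]; U6:collider[open] ⇒ blocked
  3. U2 → U5 ← U4 → U6 ← U3 — U5:collider[open]; U4:fork[blocks]; U6:collider[open] ⇒ blocked
  4. U2 ← U1 ← U0 → U5 → U6 ← U3 — U1:chain[blocks]; U0:fork[open]; U5:chain[blocks]; U6:collider[open] ⇒ blocked
  5. U2 ← U1 ← U0 → U5 ← U4 → U6 ← U3 — U1:chain[blocks]; U0:fork[open]; U5:collider[open]; U4:fork[blocks]; U6:collider[open] ⇒ blocked
  6. U2 ← U1 → U6 ← U3 — U1:fork[blocks]; U6:collider[open] ⇒ blocked
Every path is blocked, so U2 and U3 are d-separated given {U1, U4, U5, U6}.

Yes — U2 and U3 are d-separated given {U1, U4, U5, U6}.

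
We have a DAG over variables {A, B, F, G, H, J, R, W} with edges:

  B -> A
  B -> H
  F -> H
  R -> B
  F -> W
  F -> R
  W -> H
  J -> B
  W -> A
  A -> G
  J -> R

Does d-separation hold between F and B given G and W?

No — F and B are not d-separated given {G, W}.

6 paths connect F and B; each must be blocked for d-separation to hold:
  1. F → R ← J → B — R:collider[open]; J:fork[open] ⇒ active
  2. F → R → B — R:chain[open] ⇒ active
  3. F → H ← W → A ← B — H:collider[blocks]; W:fork[blocks]; A:collider[open] ⇒ blocked
  4. F → H ← B — H:collider[blocks] ⇒ blocked
  5. F → W → A ← B — W:chain[blocks]; A:collider[open] ⇒ blocked
  6. F → W → H ← B — W:chain[blocks]; H:collider[blocks] ⇒ blocked
Since the path F → R ← J → B is active, F and B are not d-separated given {G, W}.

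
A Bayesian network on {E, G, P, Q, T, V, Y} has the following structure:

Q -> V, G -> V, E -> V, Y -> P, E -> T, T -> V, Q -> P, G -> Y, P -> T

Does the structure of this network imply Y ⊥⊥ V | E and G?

No

4 paths connect Y and V; each must be blocked for d-separation to hold:
Path 1: Y ← G → V
  G is a fork here and G is conditioned on, so the path is blocked at G.
Path 2: Y → P ← Q → V
  P is a collider here and neither P nor any of its descendants is conditioned on, so the collider stays closed — the path is blocked at P.
Path 3: Y → P → T → V
  P is a chain and P is not conditioned on; T is a chain and T is not conditioned on — no node blocks this path, so it is active.
Path 4: Y → P → T ← E → V
  T is a collider here and neither T nor any of its descendants is conditioned on, so the collider stays closed — the path is blocked at T.
At least one path is unblocked, so d-separation fails.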